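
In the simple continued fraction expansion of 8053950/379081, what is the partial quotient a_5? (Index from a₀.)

8053950 = 21·379081 + 93249   →  a_0 = 21
379081 = 4·93249 + 6085   →  a_1 = 4
93249 = 15·6085 + 1974   →  a_2 = 15
6085 = 3·1974 + 163   →  a_3 = 3
1974 = 12·163 + 18   →  a_4 = 12
163 = 9·18 + 1   →  a_5 = 9

9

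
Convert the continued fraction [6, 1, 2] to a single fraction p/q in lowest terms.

Fold from the inside: start with 2/1.
  1 + 1/2 = 3/2
  6 + 2/3 = 20/3

20/3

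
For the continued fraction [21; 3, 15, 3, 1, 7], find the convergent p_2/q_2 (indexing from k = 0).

981/46

Using pₖ = aₖpₖ₋₁ + pₖ₋₂, qₖ = aₖqₖ₋₁ + qₖ₋₂ (with p₋₁=1, p₋₂=0, q₋₁=0, q₋₂=1):
  k=0: a=21, p=21, q=1
  k=1: a=3, p=64, q=3
  k=2: a=15, p=981, q=46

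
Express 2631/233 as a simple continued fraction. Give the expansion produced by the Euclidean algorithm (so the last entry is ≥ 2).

[11; 3, 2, 2, 1, 9]

2631 = 11*233 + 68
233 = 3*68 + 29
68 = 2*29 + 10
29 = 2*10 + 9
10 = 1*9 + 1
9 = 9*1 + 0  (stop)
So 2631/233 = [11; 3, 2, 2, 1, 9].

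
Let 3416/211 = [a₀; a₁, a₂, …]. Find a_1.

5

3416 = 16·211 + 40   →  a_0 = 16
211 = 5·40 + 11   →  a_1 = 5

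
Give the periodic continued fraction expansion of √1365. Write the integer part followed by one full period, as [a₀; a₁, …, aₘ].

[36; 1, 17, 2, 17, 1, 72]

a₀ = ⌊√1365⌋ = 36.
With m₀=0, d₀=1 and mₖ₊₁ = dₖaₖ − mₖ, dₖ₊₁ = (n − mₖ₊₁²)/dₖ, aₖ₊₁ = ⌊(a₀+mₖ₊₁)/dₖ₊₁⌋:
  k=1: m=36, d=69, a=1
  k=2: m=33, d=4, a=17
  k=3: m=35, d=35, a=2
  k=4: m=35, d=4, a=17
  k=5: m=33, d=69, a=1
  k=6: m=36, d=1, a=72
d=1 and a=2a₀=72 at k=6, so the next step gives (m, d) = (36, 69) again — its k=1 value — and the period has length 6.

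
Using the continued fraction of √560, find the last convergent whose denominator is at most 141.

3313/140

√560 = [23; 1, 1, 1, 46, …] (period length 4).
Convergents:
  p_0/q_0 = 23/1
  p_1/q_1 = 24/1
  p_2/q_2 = 47/2
  p_3/q_3 = 71/3
  p_4/q_4 = 3313/140
  p_5/q_5 = 3384/143
q_4 = 140 ≤ 141 < 143 = q_5, so the answer is 3313/140.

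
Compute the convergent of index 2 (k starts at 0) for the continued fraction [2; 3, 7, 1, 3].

Using pₖ = aₖpₖ₋₁ + pₖ₋₂, qₖ = aₖqₖ₋₁ + qₖ₋₂ (with p₋₁=1, p₋₂=0, q₋₁=0, q₋₂=1):
  k=0: a=2, p=2, q=1
  k=1: a=3, p=7, q=3
  k=2: a=7, p=51, q=22

51/22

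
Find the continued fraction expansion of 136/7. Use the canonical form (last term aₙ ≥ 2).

[19; 2, 3]

136 = 19×7 + 3
7 = 2×3 + 1
3 = 3×1 + 0  (stop)
So 136/7 = [19; 2, 3].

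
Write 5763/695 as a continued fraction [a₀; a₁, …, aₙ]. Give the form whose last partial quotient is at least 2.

[8; 3, 2, 2, 1, 3, 2, 3]

5763 = 8*695 + 203
695 = 3*203 + 86
203 = 2*86 + 31
86 = 2*31 + 24
31 = 1*24 + 7
24 = 3*7 + 3
7 = 2*3 + 1
3 = 3*1 + 0  (stop)
So 5763/695 = [8; 3, 2, 2, 1, 3, 2, 3].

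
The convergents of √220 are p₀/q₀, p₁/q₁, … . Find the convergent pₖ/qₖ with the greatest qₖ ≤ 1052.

√220 = [14; 1, 4, 1, 28, …] (period length 4).
Convergents:
  p_0/q_0 = 14/1
  p_1/q_1 = 15/1
  p_2/q_2 = 74/5
  p_3/q_3 = 89/6
  p_4/q_4 = 2566/173
  p_5/q_5 = 2655/179
  p_6/q_6 = 13186/889
  p_7/q_7 = 15841/1068
q_6 = 889 ≤ 1052 < 1068 = q_7, so the answer is 13186/889.

13186/889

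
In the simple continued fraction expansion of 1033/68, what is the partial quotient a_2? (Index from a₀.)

4

1033 = 15·68 + 13   →  a_0 = 15
68 = 5·13 + 3   →  a_1 = 5
13 = 4·3 + 1   →  a_2 = 4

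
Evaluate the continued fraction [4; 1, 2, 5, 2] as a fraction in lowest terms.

Using pₖ = aₖpₖ₋₁ + pₖ₋₂ and qₖ = aₖqₖ₋₁ + qₖ₋₂:
  k=0: a=4, p=4, q=1
  k=1: a=1, p=5, q=1
  k=2: a=2, p=14, q=3
  k=3: a=5, p=75, q=16
  k=4: a=2, p=164, q=35

164/35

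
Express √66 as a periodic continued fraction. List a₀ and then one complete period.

a₀ = ⌊√66⌋ = 8.
With m₀=0, d₀=1 and mₖ₊₁ = dₖaₖ − mₖ, dₖ₊₁ = (n − mₖ₊₁²)/dₖ, aₖ₊₁ = ⌊(a₀+mₖ₊₁)/dₖ₊₁⌋:
  k=1: m=8, d=2, a=8
  k=2: m=8, d=1, a=16
d=1 and a=2a₀=16 at k=2, so the next step gives (m, d) = (8, 2) again — its k=1 value — and the period has length 2.

[8; 8, 16]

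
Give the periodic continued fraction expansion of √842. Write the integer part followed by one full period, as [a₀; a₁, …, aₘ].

a₀ = ⌊√842⌋ = 29.
With m₀=0, d₀=1 and mₖ₊₁ = dₖaₖ − mₖ, dₖ₊₁ = (n − mₖ₊₁²)/dₖ, aₖ₊₁ = ⌊(a₀+mₖ₊₁)/dₖ₊₁⌋:
  k=1: m=29, d=1, a=58
d=1 and a=2a₀=58 at k=1, so the next step gives (m, d) = (29, 1) again — its k=1 value — and the period has length 1.

[29; 58]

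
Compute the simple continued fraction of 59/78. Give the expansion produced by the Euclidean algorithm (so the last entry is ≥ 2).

[0; 1, 3, 9, 2]

59 = 0·78 + 59
78 = 1·59 + 19
59 = 3·19 + 2
19 = 9·2 + 1
2 = 2·1 + 0  (stop)
So 59/78 = [0; 1, 3, 9, 2].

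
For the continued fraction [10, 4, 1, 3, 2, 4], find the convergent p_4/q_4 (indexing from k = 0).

439/43

Using pₖ = aₖpₖ₋₁ + pₖ₋₂, qₖ = aₖqₖ₋₁ + qₖ₋₂ (with p₋₁=1, p₋₂=0, q₋₁=0, q₋₂=1):
  k=0: a=10, p=10, q=1
  k=1: a=4, p=41, q=4
  k=2: a=1, p=51, q=5
  k=3: a=3, p=194, q=19
  k=4: a=2, p=439, q=43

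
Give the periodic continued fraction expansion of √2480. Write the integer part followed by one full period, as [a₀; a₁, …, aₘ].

[49; 1, 3, 1, 98]

a₀ = ⌊√2480⌋ = 49.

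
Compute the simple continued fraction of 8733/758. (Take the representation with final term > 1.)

8733 = 11*758 + 395
758 = 1*395 + 363
395 = 1*363 + 32
363 = 11*32 + 11
32 = 2*11 + 10
11 = 1*10 + 1
10 = 10*1 + 0  (stop)
So 8733/758 = [11; 1, 1, 11, 2, 1, 10].

[11; 1, 1, 11, 2, 1, 10]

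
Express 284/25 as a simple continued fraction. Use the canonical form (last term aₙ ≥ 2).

[11; 2, 1, 3, 2]

284 = 11*25 + 9
25 = 2*9 + 7
9 = 1*7 + 2
7 = 3*2 + 1
2 = 2*1 + 0  (stop)
So 284/25 = [11; 2, 1, 3, 2].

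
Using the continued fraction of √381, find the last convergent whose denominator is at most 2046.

39097/2003

√381 = [19; 1, 1, 12, 1, 1, 38, …] (period length 6).
Convergents:
  p_0/q_0 = 19/1
  p_1/q_1 = 20/1
  p_2/q_2 = 39/2
  p_3/q_3 = 488/25
  p_4/q_4 = 527/27
  p_5/q_5 = 1015/52
  p_6/q_6 = 39097/2003
  p_7/q_7 = 40112/2055
q_6 = 2003 ≤ 2046 < 2055 = q_7, so the answer is 39097/2003.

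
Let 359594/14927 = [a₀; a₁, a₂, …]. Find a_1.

11

359594 = 24·14927 + 1346   →  a_0 = 24
14927 = 11·1346 + 121   →  a_1 = 11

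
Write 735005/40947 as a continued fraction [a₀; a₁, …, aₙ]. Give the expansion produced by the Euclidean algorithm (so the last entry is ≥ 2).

[17; 1, 19, 16, 14, 9]

735005 = 17×40947 + 38906
40947 = 1×38906 + 2041
38906 = 19×2041 + 127
2041 = 16×127 + 9
127 = 14×9 + 1
9 = 9×1 + 0  (stop)
So 735005/40947 = [17; 1, 19, 16, 14, 9].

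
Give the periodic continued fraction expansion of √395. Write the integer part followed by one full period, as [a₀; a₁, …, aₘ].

[19; 1, 6, 1, 38]

a₀ = ⌊√395⌋ = 19.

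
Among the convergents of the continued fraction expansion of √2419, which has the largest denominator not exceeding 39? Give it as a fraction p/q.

√2419 = [49; 5, 2, 5, 98, …] (period length 4).
Convergents:
  p_0/q_0 = 49/1
  p_1/q_1 = 246/5
  p_2/q_2 = 541/11
  p_3/q_3 = 2951/60
q_2 = 11 ≤ 39 < 60 = q_3, so the answer is 541/11.

541/11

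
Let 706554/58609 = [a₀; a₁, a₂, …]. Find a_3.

706554 = 12·58609 + 3246   →  a_0 = 12
58609 = 18·3246 + 181   →  a_1 = 18
3246 = 17·181 + 169   →  a_2 = 17
181 = 1·169 + 12   →  a_3 = 1

1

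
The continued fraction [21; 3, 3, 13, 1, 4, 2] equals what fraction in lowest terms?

33080/1553

Fold from the inside: start with 2/1.
  4 + 1/2 = 9/2
  1 + 2/9 = 11/9
  13 + 9/11 = 152/11
  3 + 11/152 = 467/152
  3 + 152/467 = 1553/467
  21 + 467/1553 = 33080/1553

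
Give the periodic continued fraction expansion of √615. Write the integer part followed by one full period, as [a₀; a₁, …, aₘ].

[24; 1, 3, 1, 48]

a₀ = ⌊√615⌋ = 24.
With m₀=0, d₀=1 and mₖ₊₁ = dₖaₖ − mₖ, dₖ₊₁ = (n − mₖ₊₁²)/dₖ, aₖ₊₁ = ⌊(a₀+mₖ₊₁)/dₖ₊₁⌋:
  k=1: m=24, d=39, a=1
  k=2: m=15, d=10, a=3
  k=3: m=15, d=39, a=1
  k=4: m=24, d=1, a=48
d=1 and a=2a₀=48 at k=4, so the next step gives (m, d) = (24, 39) again — its k=1 value — and the period has length 4.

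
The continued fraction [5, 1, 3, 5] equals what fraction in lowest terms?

121/21

Fold from the inside: start with 5/1.
  3 + 1/5 = 16/5
  1 + 5/16 = 21/16
  5 + 16/21 = 121/21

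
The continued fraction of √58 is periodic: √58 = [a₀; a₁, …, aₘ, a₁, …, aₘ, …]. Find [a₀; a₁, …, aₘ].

[7; 1, 1, 1, 1, 1, 1, 14]

a₀ = ⌊√58⌋ = 7.
With m₀=0, d₀=1 and mₖ₊₁ = dₖaₖ − mₖ, dₖ₊₁ = (n − mₖ₊₁²)/dₖ, aₖ₊₁ = ⌊(a₀+mₖ₊₁)/dₖ₊₁⌋:
  k=1: m=7, d=9, a=1
  k=2: m=2, d=6, a=1
  k=3: m=4, d=7, a=1
  k=4: m=3, d=7, a=1
  k=5: m=4, d=6, a=1
  k=6: m=2, d=9, a=1
  k=7: m=7, d=1, a=14
d=1 and a=2a₀=14 at k=7, so the next step gives (m, d) = (7, 9) again — its k=1 value — and the period has length 7.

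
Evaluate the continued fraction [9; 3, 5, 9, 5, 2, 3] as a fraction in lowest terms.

Fold from the inside: start with 3/1.
  2 + 1/3 = 7/3
  5 + 3/7 = 38/7
  9 + 7/38 = 349/38
  5 + 38/349 = 1783/349
  3 + 349/1783 = 5698/1783
  9 + 1783/5698 = 53065/5698

53065/5698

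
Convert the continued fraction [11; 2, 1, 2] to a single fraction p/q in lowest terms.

91/8

Using pₖ = aₖpₖ₋₁ + pₖ₋₂ and qₖ = aₖqₖ₋₁ + qₖ₋₂:
  k=0: a=11, p=11, q=1
  k=1: a=2, p=23, q=2
  k=2: a=1, p=34, q=3
  k=3: a=2, p=91, q=8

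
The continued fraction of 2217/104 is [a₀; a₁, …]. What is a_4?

1

2217 = 21·104 + 33   →  a_0 = 21
104 = 3·33 + 5   →  a_1 = 3
33 = 6·5 + 3   →  a_2 = 6
5 = 1·3 + 2   →  a_3 = 1
3 = 1·2 + 1   →  a_4 = 1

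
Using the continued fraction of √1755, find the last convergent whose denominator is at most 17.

377/9

√1755 = [41; 1, 8, 3, 8, 1, 82, …] (period length 6).
Convergents:
  p_0/q_0 = 41/1
  p_1/q_1 = 42/1
  p_2/q_2 = 377/9
  p_3/q_3 = 1173/28
q_2 = 9 ≤ 17 < 28 = q_3, so the answer is 377/9.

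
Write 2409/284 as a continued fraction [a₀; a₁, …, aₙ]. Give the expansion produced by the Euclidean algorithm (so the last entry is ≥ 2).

[8; 2, 13, 1, 2, 3]

2409 = 8×284 + 137
284 = 2×137 + 10
137 = 13×10 + 7
10 = 1×7 + 3
7 = 2×3 + 1
3 = 3×1 + 0  (stop)
So 2409/284 = [8; 2, 13, 1, 2, 3].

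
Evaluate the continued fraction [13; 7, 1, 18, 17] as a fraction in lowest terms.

33799/2575

Fold from the inside: start with 17/1.
  18 + 1/17 = 307/17
  1 + 17/307 = 324/307
  7 + 307/324 = 2575/324
  13 + 324/2575 = 33799/2575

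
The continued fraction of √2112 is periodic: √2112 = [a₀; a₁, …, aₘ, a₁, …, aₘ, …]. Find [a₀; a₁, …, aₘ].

[45; 1, 21, 1, 90]

a₀ = ⌊√2112⌋ = 45.
With m₀=0, d₀=1 and mₖ₊₁ = dₖaₖ − mₖ, dₖ₊₁ = (n − mₖ₊₁²)/dₖ, aₖ₊₁ = ⌊(a₀+mₖ₊₁)/dₖ₊₁⌋:
  k=1: m=45, d=87, a=1
  k=2: m=42, d=4, a=21
  k=3: m=42, d=87, a=1
  k=4: m=45, d=1, a=90
d=1 and a=2a₀=90 at k=4, so the next step gives (m, d) = (45, 87) again — its k=1 value — and the period has length 4.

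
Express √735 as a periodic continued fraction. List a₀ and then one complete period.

a₀ = ⌊√735⌋ = 27.
With m₀=0, d₀=1 and mₖ₊₁ = dₖaₖ − mₖ, dₖ₊₁ = (n − mₖ₊₁²)/dₖ, aₖ₊₁ = ⌊(a₀+mₖ₊₁)/dₖ₊₁⌋:
  k=1: m=27, d=6, a=9
  k=2: m=27, d=1, a=54
d=1 and a=2a₀=54 at k=2, so the next step gives (m, d) = (27, 6) again — its k=1 value — and the period has length 2.

[27; 9, 54]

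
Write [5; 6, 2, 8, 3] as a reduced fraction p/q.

1768/343

Using pₖ = aₖpₖ₋₁ + pₖ₋₂ and qₖ = aₖqₖ₋₁ + qₖ₋₂:
  k=0: a=5, p=5, q=1
  k=1: a=6, p=31, q=6
  k=2: a=2, p=67, q=13
  k=3: a=8, p=567, q=110
  k=4: a=3, p=1768, q=343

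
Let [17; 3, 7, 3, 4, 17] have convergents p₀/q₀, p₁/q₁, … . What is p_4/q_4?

5161/298

Using pₖ = aₖpₖ₋₁ + pₖ₋₂, qₖ = aₖqₖ₋₁ + qₖ₋₂ (with p₋₁=1, p₋₂=0, q₋₁=0, q₋₂=1):
  k=0: a=17, p=17, q=1
  k=1: a=3, p=52, q=3
  k=2: a=7, p=381, q=22
  k=3: a=3, p=1195, q=69
  k=4: a=4, p=5161, q=298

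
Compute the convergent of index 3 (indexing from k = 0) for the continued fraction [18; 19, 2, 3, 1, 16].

Using pₖ = aₖpₖ₋₁ + pₖ₋₂, qₖ = aₖqₖ₋₁ + qₖ₋₂ (with p₋₁=1, p₋₂=0, q₋₁=0, q₋₂=1):
  k=0: a=18, p=18, q=1
  k=1: a=19, p=343, q=19
  k=2: a=2, p=704, q=39
  k=3: a=3, p=2455, q=136

2455/136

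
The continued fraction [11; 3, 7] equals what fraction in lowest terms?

249/22

Fold from the inside: start with 7/1.
  3 + 1/7 = 22/7
  11 + 7/22 = 249/22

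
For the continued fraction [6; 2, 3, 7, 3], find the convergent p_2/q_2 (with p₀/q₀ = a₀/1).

Using pₖ = aₖpₖ₋₁ + pₖ₋₂, qₖ = aₖqₖ₋₁ + qₖ₋₂ (with p₋₁=1, p₋₂=0, q₋₁=0, q₋₂=1):
  k=0: a=6, p=6, q=1
  k=1: a=2, p=13, q=2
  k=2: a=3, p=45, q=7

45/7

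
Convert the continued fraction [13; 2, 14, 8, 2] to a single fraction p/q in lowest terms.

Using pₖ = aₖpₖ₋₁ + pₖ₋₂ and qₖ = aₖqₖ₋₁ + qₖ₋₂:
  k=0: a=13, p=13, q=1
  k=1: a=2, p=27, q=2
  k=2: a=14, p=391, q=29
  k=3: a=8, p=3155, q=234
  k=4: a=2, p=6701, q=497

6701/497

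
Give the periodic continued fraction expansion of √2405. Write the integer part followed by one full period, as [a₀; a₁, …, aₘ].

a₀ = ⌊√2405⌋ = 49.
With m₀=0, d₀=1 and mₖ₊₁ = dₖaₖ − mₖ, dₖ₊₁ = (n − mₖ₊₁²)/dₖ, aₖ₊₁ = ⌊(a₀+mₖ₊₁)/dₖ₊₁⌋:
  k=1: m=49, d=4, a=24
  k=2: m=47, d=49, a=1
  k=3: m=2, d=49, a=1
  k=4: m=47, d=4, a=24
  k=5: m=49, d=1, a=98
d=1 and a=2a₀=98 at k=5, so the next step gives (m, d) = (49, 4) again — its k=1 value — and the period has length 5.

[49; 24, 1, 1, 24, 98]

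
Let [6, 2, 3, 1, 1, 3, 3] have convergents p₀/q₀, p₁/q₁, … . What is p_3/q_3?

58/9

Using pₖ = aₖpₖ₋₁ + pₖ₋₂, qₖ = aₖqₖ₋₁ + qₖ₋₂ (with p₋₁=1, p₋₂=0, q₋₁=0, q₋₂=1):
  k=0: a=6, p=6, q=1
  k=1: a=2, p=13, q=2
  k=2: a=3, p=45, q=7
  k=3: a=1, p=58, q=9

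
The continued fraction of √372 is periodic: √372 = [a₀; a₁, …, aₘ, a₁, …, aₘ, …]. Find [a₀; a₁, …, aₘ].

a₀ = ⌊√372⌋ = 19.

[19; 3, 2, 12, 2, 3, 38]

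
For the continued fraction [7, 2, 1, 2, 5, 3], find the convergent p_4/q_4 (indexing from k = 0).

Using pₖ = aₖpₖ₋₁ + pₖ₋₂, qₖ = aₖqₖ₋₁ + qₖ₋₂ (with p₋₁=1, p₋₂=0, q₋₁=0, q₋₂=1):
  k=0: a=7, p=7, q=1
  k=1: a=2, p=15, q=2
  k=2: a=1, p=22, q=3
  k=3: a=2, p=59, q=8
  k=4: a=5, p=317, q=43

317/43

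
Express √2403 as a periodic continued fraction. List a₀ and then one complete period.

a₀ = ⌊√2403⌋ = 49.
With m₀=0, d₀=1 and mₖ₊₁ = dₖaₖ − mₖ, dₖ₊₁ = (n − mₖ₊₁²)/dₖ, aₖ₊₁ = ⌊(a₀+mₖ₊₁)/dₖ₊₁⌋:
  k=1: m=49, d=2, a=49
  k=2: m=49, d=1, a=98
d=1 and a=2a₀=98 at k=2, so the next step gives (m, d) = (49, 2) again — its k=1 value — and the period has length 2.

[49; 49, 98]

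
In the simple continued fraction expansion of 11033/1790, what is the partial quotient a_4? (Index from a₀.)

11033 = 6·1790 + 293   →  a_0 = 6
1790 = 6·293 + 32   →  a_1 = 6
293 = 9·32 + 5   →  a_2 = 9
32 = 6·5 + 2   →  a_3 = 6
5 = 2·2 + 1   →  a_4 = 2

2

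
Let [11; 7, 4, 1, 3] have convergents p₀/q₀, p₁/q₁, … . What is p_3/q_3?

401/36

Using pₖ = aₖpₖ₋₁ + pₖ₋₂, qₖ = aₖqₖ₋₁ + qₖ₋₂ (with p₋₁=1, p₋₂=0, q₋₁=0, q₋₂=1):
  k=0: a=11, p=11, q=1
  k=1: a=7, p=78, q=7
  k=2: a=4, p=323, q=29
  k=3: a=1, p=401, q=36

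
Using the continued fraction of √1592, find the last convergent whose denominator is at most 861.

√1592 = [39; 1, 8, 1, 78, …] (period length 4).
Convergents:
  p_0/q_0 = 39/1
  p_1/q_1 = 40/1
  p_2/q_2 = 359/9
  p_3/q_3 = 399/10
  p_4/q_4 = 31481/789
  p_5/q_5 = 31880/799
  p_6/q_6 = 286521/7181
q_5 = 799 ≤ 861 < 7181 = q_6, so the answer is 31880/799.

31880/799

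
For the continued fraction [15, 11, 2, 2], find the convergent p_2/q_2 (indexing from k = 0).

347/23

Using pₖ = aₖpₖ₋₁ + pₖ₋₂, qₖ = aₖqₖ₋₁ + qₖ₋₂ (with p₋₁=1, p₋₂=0, q₋₁=0, q₋₂=1):
  k=0: a=15, p=15, q=1
  k=1: a=11, p=166, q=11
  k=2: a=2, p=347, q=23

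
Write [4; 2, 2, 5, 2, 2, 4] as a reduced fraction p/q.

Using pₖ = aₖpₖ₋₁ + pₖ₋₂ and qₖ = aₖqₖ₋₁ + qₖ₋₂:
  k=0: a=4, p=4, q=1
  k=1: a=2, p=9, q=2
  k=2: a=2, p=22, q=5
  k=3: a=5, p=119, q=27
  k=4: a=2, p=260, q=59
  k=5: a=2, p=639, q=145
  k=6: a=4, p=2816, q=639

2816/639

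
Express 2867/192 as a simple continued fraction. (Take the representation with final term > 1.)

[14; 1, 13, 1, 3, 3]

2867 = 14*192 + 179
192 = 1*179 + 13
179 = 13*13 + 10
13 = 1*10 + 3
10 = 3*3 + 1
3 = 3*1 + 0  (stop)
So 2867/192 = [14; 1, 13, 1, 3, 3].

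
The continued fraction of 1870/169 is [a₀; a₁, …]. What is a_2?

1870 = 11·169 + 11   →  a_0 = 11
169 = 15·11 + 4   →  a_1 = 15
11 = 2·4 + 3   →  a_2 = 2

2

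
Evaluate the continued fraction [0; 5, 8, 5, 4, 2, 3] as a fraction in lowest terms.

Using pₖ = aₖpₖ₋₁ + pₖ₋₂ and qₖ = aₖqₖ₋₁ + qₖ₋₂:
  k=0: a=0, p=0, q=1
  k=1: a=5, p=1, q=5
  k=2: a=8, p=8, q=41
  k=3: a=5, p=41, q=210
  k=4: a=4, p=172, q=881
  k=5: a=2, p=385, q=1972
  k=6: a=3, p=1327, q=6797

1327/6797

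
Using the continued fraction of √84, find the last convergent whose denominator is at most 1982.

√84 = [9; 6, 18, …] (period length 2).
Convergents:
  p_0/q_0 = 9/1
  p_1/q_1 = 55/6
  p_2/q_2 = 999/109
  p_3/q_3 = 6049/660
  p_4/q_4 = 109881/11989
q_3 = 660 ≤ 1982 < 11989 = q_4, so the answer is 6049/660.

6049/660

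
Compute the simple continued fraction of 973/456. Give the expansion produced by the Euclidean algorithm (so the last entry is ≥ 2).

973 = 2*456 + 61
456 = 7*61 + 29
61 = 2*29 + 3
29 = 9*3 + 2
3 = 1*2 + 1
2 = 2*1 + 0  (stop)
So 973/456 = [2; 7, 2, 9, 1, 2].

[2; 7, 2, 9, 1, 2]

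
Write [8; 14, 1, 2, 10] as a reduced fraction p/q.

Using pₖ = aₖpₖ₋₁ + pₖ₋₂ and qₖ = aₖqₖ₋₁ + qₖ₋₂:
  k=0: a=8, p=8, q=1
  k=1: a=14, p=113, q=14
  k=2: a=1, p=121, q=15
  k=3: a=2, p=355, q=44
  k=4: a=10, p=3671, q=455

3671/455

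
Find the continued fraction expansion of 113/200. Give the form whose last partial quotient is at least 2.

[0; 1, 1, 3, 2, 1, 8]

113 = 0·200 + 113
200 = 1·113 + 87
113 = 1·87 + 26
87 = 3·26 + 9
26 = 2·9 + 8
9 = 1·8 + 1
8 = 8·1 + 0  (stop)
So 113/200 = [0; 1, 1, 3, 2, 1, 8].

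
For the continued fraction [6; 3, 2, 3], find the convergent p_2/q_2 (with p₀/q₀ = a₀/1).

44/7

Using pₖ = aₖpₖ₋₁ + pₖ₋₂, qₖ = aₖqₖ₋₁ + qₖ₋₂ (with p₋₁=1, p₋₂=0, q₋₁=0, q₋₂=1):
  k=0: a=6, p=6, q=1
  k=1: a=3, p=19, q=3
  k=2: a=2, p=44, q=7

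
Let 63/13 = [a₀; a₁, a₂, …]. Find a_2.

5

63 = 4·13 + 11   →  a_0 = 4
13 = 1·11 + 2   →  a_1 = 1
11 = 5·2 + 1   →  a_2 = 5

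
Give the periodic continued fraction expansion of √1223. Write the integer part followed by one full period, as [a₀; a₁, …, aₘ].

[34; 1, 33, 1, 68]

a₀ = ⌊√1223⌋ = 34.
With m₀=0, d₀=1 and mₖ₊₁ = dₖaₖ − mₖ, dₖ₊₁ = (n − mₖ₊₁²)/dₖ, aₖ₊₁ = ⌊(a₀+mₖ₊₁)/dₖ₊₁⌋:
  k=1: m=34, d=67, a=1
  k=2: m=33, d=2, a=33
  k=3: m=33, d=67, a=1
  k=4: m=34, d=1, a=68
d=1 and a=2a₀=68 at k=4, so the next step gives (m, d) = (34, 67) again — its k=1 value — and the period has length 4.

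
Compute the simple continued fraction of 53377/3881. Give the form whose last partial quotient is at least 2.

53377 = 13*3881 + 2924
3881 = 1*2924 + 957
2924 = 3*957 + 53
957 = 18*53 + 3
53 = 17*3 + 2
3 = 1*2 + 1
2 = 2*1 + 0  (stop)
So 53377/3881 = [13; 1, 3, 18, 17, 1, 2].

[13; 1, 3, 18, 17, 1, 2]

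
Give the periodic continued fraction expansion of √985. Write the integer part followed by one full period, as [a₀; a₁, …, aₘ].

[31; 2, 1, 1, 2, 62]

a₀ = ⌊√985⌋ = 31.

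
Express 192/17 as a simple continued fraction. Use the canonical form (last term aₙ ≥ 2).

[11; 3, 2, 2]

192 = 11×17 + 5
17 = 3×5 + 2
5 = 2×2 + 1
2 = 2×1 + 0  (stop)
So 192/17 = [11; 3, 2, 2].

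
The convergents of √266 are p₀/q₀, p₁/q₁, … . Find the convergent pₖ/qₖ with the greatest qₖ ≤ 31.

212/13

√266 = [16; 3, 4, 3, 32, …] (period length 4).
Convergents:
  p_0/q_0 = 16/1
  p_1/q_1 = 49/3
  p_2/q_2 = 212/13
  p_3/q_3 = 685/42
q_2 = 13 ≤ 31 < 42 = q_3, so the answer is 212/13.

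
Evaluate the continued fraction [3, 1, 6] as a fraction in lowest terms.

Fold from the inside: start with 6/1.
  1 + 1/6 = 7/6
  3 + 6/7 = 27/7

27/7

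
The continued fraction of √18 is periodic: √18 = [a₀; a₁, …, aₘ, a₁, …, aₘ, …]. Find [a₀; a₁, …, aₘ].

[4; 4, 8]

a₀ = ⌊√18⌋ = 4.
With m₀=0, d₀=1 and mₖ₊₁ = dₖaₖ − mₖ, dₖ₊₁ = (n − mₖ₊₁²)/dₖ, aₖ₊₁ = ⌊(a₀+mₖ₊₁)/dₖ₊₁⌋:
  k=1: m=4, d=2, a=4
  k=2: m=4, d=1, a=8
d=1 and a=2a₀=8 at k=2, so the next step gives (m, d) = (4, 2) again — its k=1 value — and the period has length 2.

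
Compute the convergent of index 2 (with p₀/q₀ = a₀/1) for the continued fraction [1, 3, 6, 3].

Using pₖ = aₖpₖ₋₁ + pₖ₋₂, qₖ = aₖqₖ₋₁ + qₖ₋₂ (with p₋₁=1, p₋₂=0, q₋₁=0, q₋₂=1):
  k=0: a=1, p=1, q=1
  k=1: a=3, p=4, q=3
  k=2: a=6, p=25, q=19

25/19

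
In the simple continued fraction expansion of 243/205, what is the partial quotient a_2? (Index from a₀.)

243 = 1·205 + 38   →  a_0 = 1
205 = 5·38 + 15   →  a_1 = 5
38 = 2·15 + 8   →  a_2 = 2

2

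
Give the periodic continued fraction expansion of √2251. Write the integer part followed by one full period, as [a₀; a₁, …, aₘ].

a₀ = ⌊√2251⌋ = 47.
With m₀=0, d₀=1 and mₖ₊₁ = dₖaₖ − mₖ, dₖ₊₁ = (n − mₖ₊₁²)/dₖ, aₖ₊₁ = ⌊(a₀+mₖ₊₁)/dₖ₊₁⌋:
  k=1: m=47, d=42, a=2
  k=2: m=37, d=21, a=4
  k=3: m=47, d=2, a=47
  k=4: m=47, d=21, a=4
  k=5: m=37, d=42, a=2
  k=6: m=47, d=1, a=94
d=1 and a=2a₀=94 at k=6, so the next step gives (m, d) = (47, 42) again — its k=1 value — and the period has length 6.

[47; 2, 4, 47, 4, 2, 94]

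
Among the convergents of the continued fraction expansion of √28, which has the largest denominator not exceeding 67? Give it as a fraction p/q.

127/24

√28 = [5; 3, 2, 3, 10, …] (period length 4).
Convergents:
  p_0/q_0 = 5/1
  p_1/q_1 = 16/3
  p_2/q_2 = 37/7
  p_3/q_3 = 127/24
  p_4/q_4 = 1307/247
q_3 = 24 ≤ 67 < 247 = q_4, so the answer is 127/24.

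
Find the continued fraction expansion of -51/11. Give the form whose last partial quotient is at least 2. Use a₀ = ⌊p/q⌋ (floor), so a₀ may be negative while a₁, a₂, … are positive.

[-5; 2, 1, 3]

-51 = -5·11 + 4
11 = 2·4 + 3
4 = 1·3 + 1
3 = 3·1 + 0  (stop)
So -51/11 = [-5; 2, 1, 3].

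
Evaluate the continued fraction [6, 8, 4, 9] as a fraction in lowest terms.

Using pₖ = aₖpₖ₋₁ + pₖ₋₂ and qₖ = aₖqₖ₋₁ + qₖ₋₂:
  k=0: a=6, p=6, q=1
  k=1: a=8, p=49, q=8
  k=2: a=4, p=202, q=33
  k=3: a=9, p=1867, q=305

1867/305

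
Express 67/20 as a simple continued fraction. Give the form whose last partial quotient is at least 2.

[3; 2, 1, 6]

67 = 3·20 + 7
20 = 2·7 + 6
7 = 1·6 + 1
6 = 6·1 + 0  (stop)
So 67/20 = [3; 2, 1, 6].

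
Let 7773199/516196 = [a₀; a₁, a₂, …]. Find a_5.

7773199 = 15·516196 + 30259   →  a_0 = 15
516196 = 17·30259 + 1793   →  a_1 = 17
30259 = 16·1793 + 1571   →  a_2 = 16
1793 = 1·1571 + 222   →  a_3 = 1
1571 = 7·222 + 17   →  a_4 = 7
222 = 13·17 + 1   →  a_5 = 13

13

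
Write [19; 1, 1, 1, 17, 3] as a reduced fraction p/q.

3185/162

Using pₖ = aₖpₖ₋₁ + pₖ₋₂ and qₖ = aₖqₖ₋₁ + qₖ₋₂:
  k=0: a=19, p=19, q=1
  k=1: a=1, p=20, q=1
  k=2: a=1, p=39, q=2
  k=3: a=1, p=59, q=3
  k=4: a=17, p=1042, q=53
  k=5: a=3, p=3185, q=162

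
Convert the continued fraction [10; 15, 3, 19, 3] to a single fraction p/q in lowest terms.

27307/2713

Fold from the inside: start with 3/1.
  19 + 1/3 = 58/3
  3 + 3/58 = 177/58
  15 + 58/177 = 2713/177
  10 + 177/2713 = 27307/2713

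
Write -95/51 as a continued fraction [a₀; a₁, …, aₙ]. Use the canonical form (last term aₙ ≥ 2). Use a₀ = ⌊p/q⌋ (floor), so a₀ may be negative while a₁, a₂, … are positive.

[-2; 7, 3, 2]

-95 = -2×51 + 7
51 = 7×7 + 2
7 = 3×2 + 1
2 = 2×1 + 0  (stop)
So -95/51 = [-2; 7, 3, 2].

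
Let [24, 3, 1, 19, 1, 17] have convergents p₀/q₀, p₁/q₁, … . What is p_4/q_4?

2013/83

Using pₖ = aₖpₖ₋₁ + pₖ₋₂, qₖ = aₖqₖ₋₁ + qₖ₋₂ (with p₋₁=1, p₋₂=0, q₋₁=0, q₋₂=1):
  k=0: a=24, p=24, q=1
  k=1: a=3, p=73, q=3
  k=2: a=1, p=97, q=4
  k=3: a=19, p=1916, q=79
  k=4: a=1, p=2013, q=83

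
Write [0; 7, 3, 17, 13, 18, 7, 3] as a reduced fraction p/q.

272065/1993407

Fold from the inside: start with 3/1.
  7 + 1/3 = 22/3
  18 + 3/22 = 399/22
  13 + 22/399 = 5209/399
  17 + 399/5209 = 88952/5209
  3 + 5209/88952 = 272065/88952
  7 + 88952/272065 = 1993407/272065
  0 + 272065/1993407 = 272065/1993407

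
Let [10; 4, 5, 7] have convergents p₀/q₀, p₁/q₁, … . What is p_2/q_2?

215/21

Using pₖ = aₖpₖ₋₁ + pₖ₋₂, qₖ = aₖqₖ₋₁ + qₖ₋₂ (with p₋₁=1, p₋₂=0, q₋₁=0, q₋₂=1):
  k=0: a=10, p=10, q=1
  k=1: a=4, p=41, q=4
  k=2: a=5, p=215, q=21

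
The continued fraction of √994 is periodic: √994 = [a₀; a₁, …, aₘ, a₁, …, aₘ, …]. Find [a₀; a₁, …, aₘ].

a₀ = ⌊√994⌋ = 31.
With m₀=0, d₀=1 and mₖ₊₁ = dₖaₖ − mₖ, dₖ₊₁ = (n − mₖ₊₁²)/dₖ, aₖ₊₁ = ⌊(a₀+mₖ₊₁)/dₖ₊₁⌋:
  k=1: m=31, d=33, a=1
  k=2: m=2, d=30, a=1
  k=3: m=28, d=7, a=8
  k=4: m=28, d=30, a=1
  k=5: m=2, d=33, a=1
  k=6: m=31, d=1, a=62
d=1 and a=2a₀=62 at k=6, so the next step gives (m, d) = (31, 33) again — its k=1 value — and the period has length 6.

[31; 1, 1, 8, 1, 1, 62]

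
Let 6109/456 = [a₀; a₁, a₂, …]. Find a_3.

6109 = 13·456 + 181   →  a_0 = 13
456 = 2·181 + 94   →  a_1 = 2
181 = 1·94 + 87   →  a_2 = 1
94 = 1·87 + 7   →  a_3 = 1

1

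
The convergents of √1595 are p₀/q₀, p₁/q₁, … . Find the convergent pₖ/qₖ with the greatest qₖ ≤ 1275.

50441/1263

√1595 = [39; 1, 14, 1, 78, …] (period length 4).
Convergents:
  p_0/q_0 = 39/1
  p_1/q_1 = 40/1
  p_2/q_2 = 599/15
  p_3/q_3 = 639/16
  p_4/q_4 = 50441/1263
  p_5/q_5 = 51080/1279
q_4 = 1263 ≤ 1275 < 1279 = q_5, so the answer is 50441/1263.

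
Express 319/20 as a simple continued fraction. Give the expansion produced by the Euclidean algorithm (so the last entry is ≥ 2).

[15; 1, 19]

319 = 15·20 + 19
20 = 1·19 + 1
19 = 19·1 + 0  (stop)
So 319/20 = [15; 1, 19].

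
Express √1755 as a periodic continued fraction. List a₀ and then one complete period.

a₀ = ⌊√1755⌋ = 41.
With m₀=0, d₀=1 and mₖ₊₁ = dₖaₖ − mₖ, dₖ₊₁ = (n − mₖ₊₁²)/dₖ, aₖ₊₁ = ⌊(a₀+mₖ₊₁)/dₖ₊₁⌋:
  k=1: m=41, d=74, a=1
  k=2: m=33, d=9, a=8
  k=3: m=39, d=26, a=3
  k=4: m=39, d=9, a=8
  k=5: m=33, d=74, a=1
  k=6: m=41, d=1, a=82
d=1 and a=2a₀=82 at k=6, so the next step gives (m, d) = (41, 74) again — its k=1 value — and the period has length 6.

[41; 1, 8, 3, 8, 1, 82]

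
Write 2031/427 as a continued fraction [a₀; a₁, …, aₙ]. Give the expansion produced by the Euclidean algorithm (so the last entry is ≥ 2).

[4; 1, 3, 9, 2, 5]

2031 = 4·427 + 323
427 = 1·323 + 104
323 = 3·104 + 11
104 = 9·11 + 5
11 = 2·5 + 1
5 = 5·1 + 0  (stop)
So 2031/427 = [4; 1, 3, 9, 2, 5].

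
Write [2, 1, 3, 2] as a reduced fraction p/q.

25/9

Using pₖ = aₖpₖ₋₁ + pₖ₋₂ and qₖ = aₖqₖ₋₁ + qₖ₋₂:
  k=0: a=2, p=2, q=1
  k=1: a=1, p=3, q=1
  k=2: a=3, p=11, q=4
  k=3: a=2, p=25, q=9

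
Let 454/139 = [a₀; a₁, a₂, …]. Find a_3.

3

454 = 3·139 + 37   →  a_0 = 3
139 = 3·37 + 28   →  a_1 = 3
37 = 1·28 + 9   →  a_2 = 1
28 = 3·9 + 1   →  a_3 = 3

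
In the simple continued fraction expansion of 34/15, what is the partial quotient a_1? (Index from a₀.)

34 = 2·15 + 4   →  a_0 = 2
15 = 3·4 + 3   →  a_1 = 3

3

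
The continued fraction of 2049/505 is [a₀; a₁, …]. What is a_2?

2049 = 4·505 + 29   →  a_0 = 4
505 = 17·29 + 12   →  a_1 = 17
29 = 2·12 + 5   →  a_2 = 2

2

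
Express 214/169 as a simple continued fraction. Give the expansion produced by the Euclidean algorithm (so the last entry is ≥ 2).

214 = 1·169 + 45
169 = 3·45 + 34
45 = 1·34 + 11
34 = 3·11 + 1
11 = 11·1 + 0  (stop)
So 214/169 = [1; 3, 1, 3, 11].

[1; 3, 1, 3, 11]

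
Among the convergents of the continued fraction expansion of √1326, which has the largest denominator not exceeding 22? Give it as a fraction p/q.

√1326 = [36; 2, 2, 2, 2, 2, 72, …] (period length 6).
Convergents:
  p_0/q_0 = 36/1
  p_1/q_1 = 73/2
  p_2/q_2 = 182/5
  p_3/q_3 = 437/12
  p_4/q_4 = 1056/29
q_3 = 12 ≤ 22 < 29 = q_4, so the answer is 437/12.

437/12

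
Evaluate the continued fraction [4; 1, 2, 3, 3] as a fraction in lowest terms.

Fold from the inside: start with 3/1.
  3 + 1/3 = 10/3
  2 + 3/10 = 23/10
  1 + 10/23 = 33/23
  4 + 23/33 = 155/33

155/33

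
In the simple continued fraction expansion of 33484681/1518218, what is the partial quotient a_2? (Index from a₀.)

33484681 = 22·1518218 + 83885   →  a_0 = 22
1518218 = 18·83885 + 8288   →  a_1 = 18
83885 = 10·8288 + 1005   →  a_2 = 10

10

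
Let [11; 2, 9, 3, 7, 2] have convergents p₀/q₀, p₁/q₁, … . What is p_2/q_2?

218/19

Using pₖ = aₖpₖ₋₁ + pₖ₋₂, qₖ = aₖqₖ₋₁ + qₖ₋₂ (with p₋₁=1, p₋₂=0, q₋₁=0, q₋₂=1):
  k=0: a=11, p=11, q=1
  k=1: a=2, p=23, q=2
  k=2: a=9, p=218, q=19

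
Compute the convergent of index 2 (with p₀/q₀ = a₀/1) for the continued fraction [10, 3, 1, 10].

41/4

Using pₖ = aₖpₖ₋₁ + pₖ₋₂, qₖ = aₖqₖ₋₁ + qₖ₋₂ (with p₋₁=1, p₋₂=0, q₋₁=0, q₋₂=1):
  k=0: a=10, p=10, q=1
  k=1: a=3, p=31, q=3
  k=2: a=1, p=41, q=4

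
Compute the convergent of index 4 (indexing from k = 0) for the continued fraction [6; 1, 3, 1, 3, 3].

Using pₖ = aₖpₖ₋₁ + pₖ₋₂, qₖ = aₖqₖ₋₁ + qₖ₋₂ (with p₋₁=1, p₋₂=0, q₋₁=0, q₋₂=1):
  k=0: a=6, p=6, q=1
  k=1: a=1, p=7, q=1
  k=2: a=3, p=27, q=4
  k=3: a=1, p=34, q=5
  k=4: a=3, p=129, q=19

129/19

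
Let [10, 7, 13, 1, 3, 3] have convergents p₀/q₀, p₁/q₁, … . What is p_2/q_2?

933/92

Using pₖ = aₖpₖ₋₁ + pₖ₋₂, qₖ = aₖqₖ₋₁ + qₖ₋₂ (with p₋₁=1, p₋₂=0, q₋₁=0, q₋₂=1):
  k=0: a=10, p=10, q=1
  k=1: a=7, p=71, q=7
  k=2: a=13, p=933, q=92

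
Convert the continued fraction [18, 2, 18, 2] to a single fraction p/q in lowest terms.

1405/76

Fold from the inside: start with 2/1.
  18 + 1/2 = 37/2
  2 + 2/37 = 76/37
  18 + 37/76 = 1405/76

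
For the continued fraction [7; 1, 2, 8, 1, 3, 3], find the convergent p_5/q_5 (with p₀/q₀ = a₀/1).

837/109

Using pₖ = aₖpₖ₋₁ + pₖ₋₂, qₖ = aₖqₖ₋₁ + qₖ₋₂ (with p₋₁=1, p₋₂=0, q₋₁=0, q₋₂=1):
  k=0: a=7, p=7, q=1
  k=1: a=1, p=8, q=1
  k=2: a=2, p=23, q=3
  k=3: a=8, p=192, q=25
  k=4: a=1, p=215, q=28
  k=5: a=3, p=837, q=109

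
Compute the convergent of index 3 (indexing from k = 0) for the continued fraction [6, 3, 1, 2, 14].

69/11

Using pₖ = aₖpₖ₋₁ + pₖ₋₂, qₖ = aₖqₖ₋₁ + qₖ₋₂ (with p₋₁=1, p₋₂=0, q₋₁=0, q₋₂=1):
  k=0: a=6, p=6, q=1
  k=1: a=3, p=19, q=3
  k=2: a=1, p=25, q=4
  k=3: a=2, p=69, q=11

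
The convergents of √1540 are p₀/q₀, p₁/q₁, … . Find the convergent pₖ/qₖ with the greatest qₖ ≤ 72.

√1540 = [39; 4, 8, 2, 8, 4, 78, …] (period length 6).
Convergents:
  p_0/q_0 = 39/1
  p_1/q_1 = 157/4
  p_2/q_2 = 1295/33
  p_3/q_3 = 2747/70
  p_4/q_4 = 23271/593
q_3 = 70 ≤ 72 < 593 = q_4, so the answer is 2747/70.

2747/70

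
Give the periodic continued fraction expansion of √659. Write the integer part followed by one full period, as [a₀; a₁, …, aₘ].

[25; 1, 2, 25, 2, 1, 50]

a₀ = ⌊√659⌋ = 25.
With m₀=0, d₀=1 and mₖ₊₁ = dₖaₖ − mₖ, dₖ₊₁ = (n − mₖ₊₁²)/dₖ, aₖ₊₁ = ⌊(a₀+mₖ₊₁)/dₖ₊₁⌋:
  k=1: m=25, d=34, a=1
  k=2: m=9, d=17, a=2
  k=3: m=25, d=2, a=25
  k=4: m=25, d=17, a=2
  k=5: m=9, d=34, a=1
  k=6: m=25, d=1, a=50
d=1 and a=2a₀=50 at k=6, so the next step gives (m, d) = (25, 34) again — its k=1 value — and the period has length 6.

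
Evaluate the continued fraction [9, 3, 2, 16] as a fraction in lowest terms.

1068/115

Fold from the inside: start with 16/1.
  2 + 1/16 = 33/16
  3 + 16/33 = 115/33
  9 + 33/115 = 1068/115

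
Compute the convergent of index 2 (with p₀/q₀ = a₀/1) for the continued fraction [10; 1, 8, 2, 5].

98/9

Using pₖ = aₖpₖ₋₁ + pₖ₋₂, qₖ = aₖqₖ₋₁ + qₖ₋₂ (with p₋₁=1, p₋₂=0, q₋₁=0, q₋₂=1):
  k=0: a=10, p=10, q=1
  k=1: a=1, p=11, q=1
  k=2: a=8, p=98, q=9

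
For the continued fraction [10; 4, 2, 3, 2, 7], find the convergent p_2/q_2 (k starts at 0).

Using pₖ = aₖpₖ₋₁ + pₖ₋₂, qₖ = aₖqₖ₋₁ + qₖ₋₂ (with p₋₁=1, p₋₂=0, q₋₁=0, q₋₂=1):
  k=0: a=10, p=10, q=1
  k=1: a=4, p=41, q=4
  k=2: a=2, p=92, q=9

92/9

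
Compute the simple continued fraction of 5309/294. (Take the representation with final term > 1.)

[18; 17, 3, 2, 2]

5309 = 18×294 + 17
294 = 17×17 + 5
17 = 3×5 + 2
5 = 2×2 + 1
2 = 2×1 + 0  (stop)
So 5309/294 = [18; 17, 3, 2, 2].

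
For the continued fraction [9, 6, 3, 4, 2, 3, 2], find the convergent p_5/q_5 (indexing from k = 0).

Using pₖ = aₖpₖ₋₁ + pₖ₋₂, qₖ = aₖqₖ₋₁ + qₖ₋₂ (with p₋₁=1, p₋₂=0, q₋₁=0, q₋₂=1):
  k=0: a=9, p=9, q=1
  k=1: a=6, p=55, q=6
  k=2: a=3, p=174, q=19
  k=3: a=4, p=751, q=82
  k=4: a=2, p=1676, q=183
  k=5: a=3, p=5779, q=631

5779/631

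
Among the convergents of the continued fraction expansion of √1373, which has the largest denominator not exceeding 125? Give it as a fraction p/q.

1371/37

√1373 = [37; 18, 1, 1, 18, 74, …] (period length 5).
Convergents:
  p_0/q_0 = 37/1
  p_1/q_1 = 667/18
  p_2/q_2 = 704/19
  p_3/q_3 = 1371/37
  p_4/q_4 = 25382/685
q_3 = 37 ≤ 125 < 685 = q_4, so the answer is 1371/37.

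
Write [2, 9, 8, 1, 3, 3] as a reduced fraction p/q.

Fold from the inside: start with 3/1.
  3 + 1/3 = 10/3
  1 + 3/10 = 13/10
  8 + 10/13 = 114/13
  9 + 13/114 = 1039/114
  2 + 114/1039 = 2192/1039

2192/1039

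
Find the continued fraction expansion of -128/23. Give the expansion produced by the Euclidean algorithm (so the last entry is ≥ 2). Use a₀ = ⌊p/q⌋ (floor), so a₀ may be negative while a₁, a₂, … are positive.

[-6; 2, 3, 3]

-128 = -6*23 + 10
23 = 2*10 + 3
10 = 3*3 + 1
3 = 3*1 + 0  (stop)
So -128/23 = [-6; 2, 3, 3].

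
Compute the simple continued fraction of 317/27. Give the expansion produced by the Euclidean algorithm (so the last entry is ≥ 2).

[11; 1, 2, 1, 6]

317 = 11·27 + 20
27 = 1·20 + 7
20 = 2·7 + 6
7 = 1·6 + 1
6 = 6·1 + 0  (stop)
So 317/27 = [11; 1, 2, 1, 6].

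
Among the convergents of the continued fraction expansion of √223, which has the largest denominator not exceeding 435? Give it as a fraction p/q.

√223 = [14; 1, 13, 1, 28, …] (period length 4).
Convergents:
  p_0/q_0 = 14/1
  p_1/q_1 = 15/1
  p_2/q_2 = 209/14
  p_3/q_3 = 224/15
  p_4/q_4 = 6481/434
  p_5/q_5 = 6705/449
q_4 = 434 ≤ 435 < 449 = q_5, so the answer is 6481/434.

6481/434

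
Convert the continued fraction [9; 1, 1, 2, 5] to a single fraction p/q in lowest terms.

Fold from the inside: start with 5/1.
  2 + 1/5 = 11/5
  1 + 5/11 = 16/11
  1 + 11/16 = 27/16
  9 + 16/27 = 259/27

259/27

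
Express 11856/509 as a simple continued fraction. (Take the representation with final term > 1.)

11856 = 23×509 + 149
509 = 3×149 + 62
149 = 2×62 + 25
62 = 2×25 + 12
25 = 2×12 + 1
12 = 12×1 + 0  (stop)
So 11856/509 = [23; 3, 2, 2, 2, 12].

[23; 3, 2, 2, 2, 12]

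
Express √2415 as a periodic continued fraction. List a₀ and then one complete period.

[49; 7, 98]

a₀ = ⌊√2415⌋ = 49.
With m₀=0, d₀=1 and mₖ₊₁ = dₖaₖ − mₖ, dₖ₊₁ = (n − mₖ₊₁²)/dₖ, aₖ₊₁ = ⌊(a₀+mₖ₊₁)/dₖ₊₁⌋:
  k=1: m=49, d=14, a=7
  k=2: m=49, d=1, a=98
d=1 and a=2a₀=98 at k=2, so the next step gives (m, d) = (49, 14) again — its k=1 value — and the period has length 2.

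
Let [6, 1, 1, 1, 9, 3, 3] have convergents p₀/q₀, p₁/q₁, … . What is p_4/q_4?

193/29

Using pₖ = aₖpₖ₋₁ + pₖ₋₂, qₖ = aₖqₖ₋₁ + qₖ₋₂ (with p₋₁=1, p₋₂=0, q₋₁=0, q₋₂=1):
  k=0: a=6, p=6, q=1
  k=1: a=1, p=7, q=1
  k=2: a=1, p=13, q=2
  k=3: a=1, p=20, q=3
  k=4: a=9, p=193, q=29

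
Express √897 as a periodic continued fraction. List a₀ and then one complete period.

a₀ = ⌊√897⌋ = 29.
With m₀=0, d₀=1 and mₖ₊₁ = dₖaₖ − mₖ, dₖ₊₁ = (n − mₖ₊₁²)/dₖ, aₖ₊₁ = ⌊(a₀+mₖ₊₁)/dₖ₊₁⌋:
  k=1: m=29, d=56, a=1
  k=2: m=27, d=3, a=18
  k=3: m=27, d=56, a=1
  k=4: m=29, d=1, a=58
d=1 and a=2a₀=58 at k=4, so the next step gives (m, d) = (29, 56) again — its k=1 value — and the period has length 4.

[29; 1, 18, 1, 58]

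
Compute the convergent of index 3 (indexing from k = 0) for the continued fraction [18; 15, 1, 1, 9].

560/31

Using pₖ = aₖpₖ₋₁ + pₖ₋₂, qₖ = aₖqₖ₋₁ + qₖ₋₂ (with p₋₁=1, p₋₂=0, q₋₁=0, q₋₂=1):
  k=0: a=18, p=18, q=1
  k=1: a=15, p=271, q=15
  k=2: a=1, p=289, q=16
  k=3: a=1, p=560, q=31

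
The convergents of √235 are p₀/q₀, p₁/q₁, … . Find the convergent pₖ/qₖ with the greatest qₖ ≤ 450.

4231/276

√235 = [15; 3, 30, …] (period length 2).
Convergents:
  p_0/q_0 = 15/1
  p_1/q_1 = 46/3
  p_2/q_2 = 1395/91
  p_3/q_3 = 4231/276
  p_4/q_4 = 128325/8371
q_3 = 276 ≤ 450 < 8371 = q_4, so the answer is 4231/276.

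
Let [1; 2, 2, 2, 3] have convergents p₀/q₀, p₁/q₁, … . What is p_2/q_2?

7/5

Using pₖ = aₖpₖ₋₁ + pₖ₋₂, qₖ = aₖqₖ₋₁ + qₖ₋₂ (with p₋₁=1, p₋₂=0, q₋₁=0, q₋₂=1):
  k=0: a=1, p=1, q=1
  k=1: a=2, p=3, q=2
  k=2: a=2, p=7, q=5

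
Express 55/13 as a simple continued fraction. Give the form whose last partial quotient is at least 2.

55 = 4·13 + 3
13 = 4·3 + 1
3 = 3·1 + 0  (stop)
So 55/13 = [4; 4, 3].

[4; 4, 3]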